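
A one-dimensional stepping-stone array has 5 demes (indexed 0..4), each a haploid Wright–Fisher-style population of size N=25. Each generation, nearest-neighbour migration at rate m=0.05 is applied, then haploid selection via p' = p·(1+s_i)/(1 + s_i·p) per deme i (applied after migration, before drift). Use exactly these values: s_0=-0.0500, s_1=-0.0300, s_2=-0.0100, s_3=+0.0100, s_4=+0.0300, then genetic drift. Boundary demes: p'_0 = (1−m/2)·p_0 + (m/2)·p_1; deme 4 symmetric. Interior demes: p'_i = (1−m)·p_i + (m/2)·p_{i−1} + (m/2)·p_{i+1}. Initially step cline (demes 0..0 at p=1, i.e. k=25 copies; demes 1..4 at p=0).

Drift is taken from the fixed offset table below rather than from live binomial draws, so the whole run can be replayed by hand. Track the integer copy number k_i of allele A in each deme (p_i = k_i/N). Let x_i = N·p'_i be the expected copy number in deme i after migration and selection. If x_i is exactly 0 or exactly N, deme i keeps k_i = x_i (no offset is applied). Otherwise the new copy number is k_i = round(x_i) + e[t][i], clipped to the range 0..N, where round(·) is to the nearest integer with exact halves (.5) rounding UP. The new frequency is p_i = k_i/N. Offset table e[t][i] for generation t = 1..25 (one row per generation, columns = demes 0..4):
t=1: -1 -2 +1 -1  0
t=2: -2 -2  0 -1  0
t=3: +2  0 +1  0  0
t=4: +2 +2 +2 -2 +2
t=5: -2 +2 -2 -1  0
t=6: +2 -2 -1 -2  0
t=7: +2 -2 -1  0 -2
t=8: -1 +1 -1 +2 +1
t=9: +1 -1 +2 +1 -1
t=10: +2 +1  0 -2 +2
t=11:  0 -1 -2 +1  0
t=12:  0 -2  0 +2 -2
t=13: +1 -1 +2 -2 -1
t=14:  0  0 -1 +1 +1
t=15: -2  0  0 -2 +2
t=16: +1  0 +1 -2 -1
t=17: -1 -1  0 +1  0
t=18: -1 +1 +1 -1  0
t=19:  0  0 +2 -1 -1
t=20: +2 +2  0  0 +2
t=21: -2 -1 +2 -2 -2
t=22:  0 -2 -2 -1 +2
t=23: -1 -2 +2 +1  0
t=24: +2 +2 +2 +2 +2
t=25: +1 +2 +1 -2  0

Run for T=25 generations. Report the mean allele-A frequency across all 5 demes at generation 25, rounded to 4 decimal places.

0.2400

t=0: k=[25 0 0 0 0]
t=1: x=[24.3430 0.6067 0.0000 0.0000 0.0000] k=[23 0 0 0 0]
t=2: x=[22.3041 0.5581 0.0000 0.0000 0.0000] k=[20 0 0 0 0]
t=3: x=[19.2768 0.4853 0.0000 0.0000 0.0000] k=[21 0 0 0 0]
t=4: x=[20.2818 0.5096 0.0000 0.0000 0.0000] k=[22 3 0 0 0]
t=5: x=[21.3687 3.3115 0.0743 0.0000 0.0000] k=[19 5 0 0 0]
t=6: x=[18.4040 5.1002 0.1238 0.0000 0.0000] k=[20 3 0 0 0]
t=7: x=[19.3540 3.2626 0.0743 0.0000 0.0000] k=[21 1 0 0 0]
t=8: x=[20.3076 1.4333 0.0248 0.0000 0.0000] k=[19 2 0 0 0]
t=9: x=[18.3271 2.3103 0.0495 0.0000 0.0000] k=[19 1 2 0 0]
t=10: x=[18.3015 1.4333 1.9072 0.0505 0.0000] k=[20 2 2 0 0]
t=11: x=[19.3282 2.3835 1.9320 0.0505 0.0000] k=[19 1 0 1 0]
t=12: x=[18.3015 1.3846 0.0495 0.9591 0.0257] k=[18 0 0 3 0]
t=13: x=[17.2790 0.4367 0.0743 2.8752 0.0772] k=[18 0 2 1 0]
t=14: x=[17.2790 0.4853 1.9072 1.0096 0.0257] k=[17 0 1 2 1]
t=15: x=[16.2861 0.4367 0.9904 1.9680 1.0545] k=[14 0 1 0 3]
t=16: x=[13.3314 0.3639 0.9409 0.1010 3.0022] k=[14 0 2 0 2]
t=17: x=[13.3314 0.3882 1.8824 0.1010 2.0038] k=[12 0 2 1 2]
t=18: x=[11.3813 0.3396 1.9072 1.0601 2.0294] k=[10 1 3 0 2]
t=19: x=[9.4714 1.2386 2.8495 0.1262 2.0038] k=[9 1 5 0 1]
t=20: x=[8.5098 1.2630 4.7363 0.1515 1.0031] k=[11 3 5 0 3]
t=21: x=[10.4865 3.1648 4.7860 0.2020 3.0022] k=[8 2 7 0 1]
t=22: x=[7.5765 2.2128 6.6508 0.2020 1.0031] k=[8 0 5 0 3]
t=23: x=[7.5274 0.3154 4.7115 0.2020 3.0022] k=[7 0 7 1 3]
t=24: x=[6.5735 0.3396 6.6259 1.2114 3.0278] k=[9 2 9 3 5]
t=25: x=[8.5344 2.2859 8.6182 3.2279 5.0684] k=[10 4 10 1 5]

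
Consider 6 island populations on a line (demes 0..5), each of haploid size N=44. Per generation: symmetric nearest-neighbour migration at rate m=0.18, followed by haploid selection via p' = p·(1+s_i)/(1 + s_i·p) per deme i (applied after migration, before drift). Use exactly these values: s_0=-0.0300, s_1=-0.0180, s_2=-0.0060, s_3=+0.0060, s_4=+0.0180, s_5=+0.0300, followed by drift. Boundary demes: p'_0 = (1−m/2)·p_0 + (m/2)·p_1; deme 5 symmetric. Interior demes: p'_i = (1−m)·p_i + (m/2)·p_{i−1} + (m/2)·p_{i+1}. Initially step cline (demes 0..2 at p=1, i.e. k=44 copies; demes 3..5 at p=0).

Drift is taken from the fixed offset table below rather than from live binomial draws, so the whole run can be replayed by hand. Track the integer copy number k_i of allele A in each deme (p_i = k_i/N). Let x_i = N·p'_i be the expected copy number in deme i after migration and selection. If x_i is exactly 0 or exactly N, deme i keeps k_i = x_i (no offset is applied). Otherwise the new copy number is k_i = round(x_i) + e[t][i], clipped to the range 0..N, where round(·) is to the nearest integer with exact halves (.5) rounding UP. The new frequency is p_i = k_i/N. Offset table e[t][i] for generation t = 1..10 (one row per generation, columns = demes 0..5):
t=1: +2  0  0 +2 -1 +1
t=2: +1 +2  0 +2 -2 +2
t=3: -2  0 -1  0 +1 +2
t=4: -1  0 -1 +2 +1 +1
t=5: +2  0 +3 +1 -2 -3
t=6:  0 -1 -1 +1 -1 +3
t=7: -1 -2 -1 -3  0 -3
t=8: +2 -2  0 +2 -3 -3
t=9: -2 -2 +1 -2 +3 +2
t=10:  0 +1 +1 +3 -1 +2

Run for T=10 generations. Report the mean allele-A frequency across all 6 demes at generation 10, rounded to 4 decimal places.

0.5038

t=0: k=[44 44 44 0 0 0]
t=1: x=[44.0000 44.0000 40.0183 3.9816 0.0000 0.0000] k=[44 44 40 6 0 0]
t=2: x=[44.0000 43.6335 37.2657 8.5612 0.5496 0.0000] k=[44 44 37 11 0 0]
t=3: x=[44.0000 43.3586 35.2479 12.4032 1.0074 0.0000] k=[44 43 34 12 2 0]
t=4: x=[43.9072 42.2497 32.7798 13.1351 2.7659 0.1854] k=[43 42 32 15 4 1]
t=5: x=[42.8771 41.1418 31.3157 15.6002 4.7957 1.3070] k=[44 41 34 17 3 0]
t=6: x=[43.7217 40.5832 33.0506 17.3328 4.0552 0.2780] k=[44 40 32 18 3 3]
t=7: x=[43.6290 39.5681 31.4060 17.9736 4.4204 3.0837] k=[43 38 30 15 4 0]
t=8: x=[42.5067 37.6317 29.3112 15.4199 4.7044 0.3707] k=[44 36 29 17 2 0]
t=9: x=[43.2581 35.9715 28.4896 16.7921 3.2229 0.1854] k=[41 34 29 15 6 2]
t=10: x=[40.2673 34.0407 28.1290 15.5100 6.5488 2.4269] k=[40 35 29 19 6 4]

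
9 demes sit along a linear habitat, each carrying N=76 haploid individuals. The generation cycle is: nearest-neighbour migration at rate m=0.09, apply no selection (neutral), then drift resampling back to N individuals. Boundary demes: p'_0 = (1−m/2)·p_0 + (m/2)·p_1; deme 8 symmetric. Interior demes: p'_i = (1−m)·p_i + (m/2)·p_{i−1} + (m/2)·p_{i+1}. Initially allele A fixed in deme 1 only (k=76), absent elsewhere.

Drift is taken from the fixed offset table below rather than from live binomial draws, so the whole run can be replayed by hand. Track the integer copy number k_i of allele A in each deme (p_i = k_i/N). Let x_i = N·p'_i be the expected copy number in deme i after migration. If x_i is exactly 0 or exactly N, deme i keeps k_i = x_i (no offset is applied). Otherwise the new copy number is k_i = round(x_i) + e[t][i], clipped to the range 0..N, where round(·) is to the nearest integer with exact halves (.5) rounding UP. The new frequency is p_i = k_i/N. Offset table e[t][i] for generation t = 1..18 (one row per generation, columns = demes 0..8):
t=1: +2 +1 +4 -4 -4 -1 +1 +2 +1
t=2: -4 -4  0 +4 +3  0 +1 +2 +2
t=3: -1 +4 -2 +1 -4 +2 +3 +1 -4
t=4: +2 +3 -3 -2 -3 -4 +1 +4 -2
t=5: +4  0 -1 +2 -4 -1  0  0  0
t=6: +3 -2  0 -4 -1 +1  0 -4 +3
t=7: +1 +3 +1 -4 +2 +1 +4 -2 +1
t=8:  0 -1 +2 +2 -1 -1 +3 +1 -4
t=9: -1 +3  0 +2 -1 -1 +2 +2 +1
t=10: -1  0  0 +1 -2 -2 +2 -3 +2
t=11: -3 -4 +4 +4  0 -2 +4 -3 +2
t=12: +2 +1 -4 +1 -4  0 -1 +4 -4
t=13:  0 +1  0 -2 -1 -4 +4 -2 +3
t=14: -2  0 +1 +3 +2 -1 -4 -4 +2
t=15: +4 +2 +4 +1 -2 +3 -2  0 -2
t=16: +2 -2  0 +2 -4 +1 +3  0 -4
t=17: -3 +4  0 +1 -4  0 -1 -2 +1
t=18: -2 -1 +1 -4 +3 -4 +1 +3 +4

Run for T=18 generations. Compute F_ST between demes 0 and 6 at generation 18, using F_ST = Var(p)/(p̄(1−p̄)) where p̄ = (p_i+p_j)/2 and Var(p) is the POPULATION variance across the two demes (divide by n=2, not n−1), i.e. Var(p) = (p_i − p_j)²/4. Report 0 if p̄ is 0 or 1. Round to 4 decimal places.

0.1394

t=0: k=[0 76 0 0 0 0 0 0 0]
t=1: x=[3.4200 69.1600 3.4200 0.0000 0.0000 0.0000 0.0000 0.0000 0.0000] k=[5 70 7 0 0 0 0 0 0]
t=2: x=[7.9250 64.2400 9.5200 0.3150 0.0000 0.0000 0.0000 0.0000 0.0000] k=[4 60 10 4 0 0 0 0 0]
t=3: x=[6.5200 55.2300 11.9800 4.0900 0.1800 0.0000 0.0000 0.0000 0.0000] k=[6 59 10 5 0 0 0 0 0]
t=4: x=[8.3850 54.4100 11.9800 5.0000 0.2250 0.0000 0.0000 0.0000 0.0000] k=[10 57 9 3 0 0 0 0 0]
t=5: x=[12.1150 52.7250 10.8900 3.1350 0.1350 0.0000 0.0000 0.0000 0.0000] k=[16 53 10 5 0 0 0 0 0]
t=6: x=[17.6650 49.4000 11.7100 5.0000 0.2250 0.0000 0.0000 0.0000 0.0000] k=[21 47 12 1 0 0 0 0 0]
t=7: x=[22.1700 44.2550 13.0800 1.4500 0.0450 0.0000 0.0000 0.0000 0.0000] k=[23 47 14 0 2 0 0 0 0]
t=8: x=[24.0800 44.4350 14.8550 0.7200 1.8200 0.0900 0.0000 0.0000 0.0000] k=[24 43 17 3 1 0 0 0 0]
t=9: x=[24.8550 40.9750 17.5400 3.5400 1.0450 0.0450 0.0000 0.0000 0.0000] k=[24 44 18 6 0 0 0 0 0]
t=10: x=[24.9000 41.9300 18.6300 6.2700 0.2700 0.0000 0.0000 0.0000 0.0000] k=[24 42 19 7 0 0 0 0 0]
t=11: x=[24.8100 40.1550 19.4950 7.2250 0.3150 0.0000 0.0000 0.0000 0.0000] k=[22 36 23 11 0 0 0 0 0]
t=12: x=[22.6300 34.7850 23.0450 11.0450 0.4950 0.0000 0.0000 0.0000 0.0000] k=[25 36 19 12 0 0 0 0 0]
t=13: x=[25.4950 34.7400 19.4500 11.7750 0.5400 0.0000 0.0000 0.0000 0.0000] k=[25 36 19 10 0 0 0 0 0]
t=14: x=[25.4950 34.7400 19.3600 9.9550 0.4500 0.0000 0.0000 0.0000 0.0000] k=[23 35 20 13 2 0 0 0 0]
t=15: x=[23.5400 33.7850 20.3600 12.8200 2.4050 0.0900 0.0000 0.0000 0.0000] k=[28 36 24 14 0 3 0 0 0]
t=16: x=[28.3600 35.1000 24.0900 13.8200 0.7650 2.7300 0.1350 0.0000 0.0000] k=[30 33 24 16 0 4 3 0 0]
t=17: x=[30.1350 32.4600 24.0450 15.6400 0.9000 3.7750 2.9100 0.1350 0.0000] k=[27 36 24 17 0 4 2 0 0]
t=18: x=[27.4050 35.0550 24.2250 16.5500 0.9450 3.7300 2.0000 0.0900 0.0000] k=[25 34 25 13 4 0 3 3 0]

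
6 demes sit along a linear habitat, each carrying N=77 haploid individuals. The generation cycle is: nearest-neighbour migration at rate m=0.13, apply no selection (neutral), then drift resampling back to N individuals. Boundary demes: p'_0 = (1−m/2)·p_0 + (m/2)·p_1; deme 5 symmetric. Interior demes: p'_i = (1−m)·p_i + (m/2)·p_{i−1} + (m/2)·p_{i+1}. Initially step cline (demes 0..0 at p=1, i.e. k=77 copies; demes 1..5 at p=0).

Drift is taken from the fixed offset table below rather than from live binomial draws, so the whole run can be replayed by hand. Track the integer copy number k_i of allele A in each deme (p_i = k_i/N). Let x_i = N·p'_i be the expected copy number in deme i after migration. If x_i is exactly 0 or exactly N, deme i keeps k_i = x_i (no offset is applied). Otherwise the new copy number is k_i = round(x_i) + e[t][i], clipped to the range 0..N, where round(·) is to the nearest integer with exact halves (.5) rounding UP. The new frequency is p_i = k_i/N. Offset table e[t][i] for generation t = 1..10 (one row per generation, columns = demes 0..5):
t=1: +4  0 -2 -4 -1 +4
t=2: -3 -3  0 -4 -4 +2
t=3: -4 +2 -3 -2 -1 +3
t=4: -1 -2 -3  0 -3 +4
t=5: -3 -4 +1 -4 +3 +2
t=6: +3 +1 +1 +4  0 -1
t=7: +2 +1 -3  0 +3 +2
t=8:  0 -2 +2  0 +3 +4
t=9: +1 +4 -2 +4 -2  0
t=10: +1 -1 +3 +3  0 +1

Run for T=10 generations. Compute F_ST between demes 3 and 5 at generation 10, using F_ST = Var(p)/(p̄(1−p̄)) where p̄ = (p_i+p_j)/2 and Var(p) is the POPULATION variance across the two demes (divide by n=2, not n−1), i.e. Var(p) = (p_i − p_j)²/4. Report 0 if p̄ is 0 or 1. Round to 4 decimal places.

0.0120

t=0: k=[77 0 0 0 0 0]
t=1: x=[71.9950 5.0050 0.0000 0.0000 0.0000 0.0000] k=[76 5 0 0 0 0]
t=2: x=[71.3850 9.2900 0.3250 0.0000 0.0000 0.0000] k=[68 6 0 0 0 0]
t=3: x=[63.9700 9.6400 0.3900 0.0000 0.0000 0.0000] k=[60 12 0 0 0 0]
t=4: x=[56.8800 14.3400 0.7800 0.0000 0.0000 0.0000] k=[56 12 0 0 0 0]
t=5: x=[53.1400 14.0800 0.7800 0.0000 0.0000 0.0000] k=[50 10 2 0 0 0]
t=6: x=[47.4000 12.0800 2.3900 0.1300 0.0000 0.0000] k=[50 13 3 4 0 0]
t=7: x=[47.5950 14.7550 3.7150 3.6750 0.2600 0.0000] k=[50 16 1 4 3 0]
t=8: x=[47.7900 17.2350 2.1700 3.7400 2.8700 0.1950] k=[48 15 4 4 6 4]
t=9: x=[45.8550 16.4300 4.7150 4.1300 5.7400 4.1300] k=[47 20 3 8 4 4]
t=10: x=[45.2450 20.6500 4.4300 7.4150 4.2600 4.0000] k=[46 20 7 10 4 5]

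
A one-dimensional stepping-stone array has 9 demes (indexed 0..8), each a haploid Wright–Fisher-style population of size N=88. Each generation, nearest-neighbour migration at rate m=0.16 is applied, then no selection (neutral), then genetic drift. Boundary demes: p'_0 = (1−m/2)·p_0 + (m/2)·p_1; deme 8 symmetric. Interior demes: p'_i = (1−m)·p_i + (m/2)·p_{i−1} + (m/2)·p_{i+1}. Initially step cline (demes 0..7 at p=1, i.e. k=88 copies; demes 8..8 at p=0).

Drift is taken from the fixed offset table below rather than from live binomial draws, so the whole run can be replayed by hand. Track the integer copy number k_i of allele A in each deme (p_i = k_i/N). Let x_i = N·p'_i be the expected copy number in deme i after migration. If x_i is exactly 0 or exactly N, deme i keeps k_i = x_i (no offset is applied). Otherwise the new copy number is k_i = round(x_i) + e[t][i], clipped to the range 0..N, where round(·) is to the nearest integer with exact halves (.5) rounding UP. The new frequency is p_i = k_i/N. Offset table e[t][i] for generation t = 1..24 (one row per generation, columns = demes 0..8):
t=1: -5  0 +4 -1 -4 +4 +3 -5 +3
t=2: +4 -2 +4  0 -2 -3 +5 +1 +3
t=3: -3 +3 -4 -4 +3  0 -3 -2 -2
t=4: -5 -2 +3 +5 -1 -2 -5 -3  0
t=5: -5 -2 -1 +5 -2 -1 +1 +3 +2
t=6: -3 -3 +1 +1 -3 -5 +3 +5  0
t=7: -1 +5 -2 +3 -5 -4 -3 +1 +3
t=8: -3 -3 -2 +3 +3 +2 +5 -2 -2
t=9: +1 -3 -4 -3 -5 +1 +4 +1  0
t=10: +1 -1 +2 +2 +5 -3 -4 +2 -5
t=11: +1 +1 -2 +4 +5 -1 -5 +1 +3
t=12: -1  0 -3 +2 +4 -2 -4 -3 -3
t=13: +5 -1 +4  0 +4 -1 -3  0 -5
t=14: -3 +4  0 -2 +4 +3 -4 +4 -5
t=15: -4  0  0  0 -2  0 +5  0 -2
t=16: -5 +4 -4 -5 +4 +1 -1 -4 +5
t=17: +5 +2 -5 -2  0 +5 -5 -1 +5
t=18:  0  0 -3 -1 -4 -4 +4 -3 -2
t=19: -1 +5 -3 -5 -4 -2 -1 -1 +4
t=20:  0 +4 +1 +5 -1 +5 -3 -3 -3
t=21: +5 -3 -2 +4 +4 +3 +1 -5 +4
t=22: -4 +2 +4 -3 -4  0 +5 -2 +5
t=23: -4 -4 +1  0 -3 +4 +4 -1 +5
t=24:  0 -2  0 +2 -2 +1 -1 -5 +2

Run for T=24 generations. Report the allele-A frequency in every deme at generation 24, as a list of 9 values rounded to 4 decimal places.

[0.8977, 0.9091, 0.9545, 0.9432, 0.8295, 0.9205, 0.7727, 0.5000, 0.6818]

t=0: k=[88 88 88 88 88 88 88 88 0]
t=1: x=[88.0000 88.0000 88.0000 88.0000 88.0000 88.0000 88.0000 80.9600 7.0400] k=[88 88 88 88 88 88 88 76 10]
t=2: x=[88.0000 88.0000 88.0000 88.0000 88.0000 88.0000 87.0400 71.6800 15.2800] k=[88 88 88 88 88 88 88 73 18]
t=3: x=[88.0000 88.0000 88.0000 88.0000 88.0000 88.0000 86.8000 69.8000 22.4000] k=[88 88 88 88 88 88 84 68 20]
t=4: x=[88.0000 88.0000 88.0000 88.0000 88.0000 87.6800 83.0400 65.4400 23.8400] k=[88 88 88 88 88 86 78 62 24]
t=5: x=[88.0000 88.0000 88.0000 88.0000 87.8400 85.5200 77.3600 60.2400 27.0400] k=[88 88 88 88 86 85 78 63 29]
t=6: x=[88.0000 88.0000 88.0000 87.8400 86.0800 84.5200 77.3600 61.4800 31.7200] k=[88 88 88 88 83 80 80 66 32]
t=7: x=[88.0000 88.0000 88.0000 87.6000 83.1600 80.2400 78.8800 64.4000 34.7200] k=[88 88 88 88 78 76 76 65 38]
t=8: x=[88.0000 88.0000 88.0000 87.2000 78.6400 76.1600 75.1200 63.7200 40.1600] k=[88 88 88 88 82 78 80 62 38]
t=9: x=[88.0000 88.0000 88.0000 87.5200 82.1600 78.4800 78.4000 61.5200 39.9200] k=[88 88 88 85 77 79 82 63 40]
t=10: x=[88.0000 88.0000 87.7600 84.6000 77.8000 79.0800 80.2400 62.6800 41.8400] k=[88 88 88 87 83 76 76 65 37]
t=11: x=[88.0000 88.0000 87.9200 86.7600 82.7600 76.5600 75.1200 63.6400 39.2400] k=[88 88 86 88 88 76 70 65 42]
t=12: x=[88.0000 87.8400 86.3200 87.8400 87.0400 76.4800 70.0800 63.5600 43.8400] k=[88 88 83 88 88 74 66 61 41]
t=13: x=[88.0000 87.6000 83.8000 87.6000 86.8800 74.4800 66.2400 59.8000 42.6000] k=[88 87 88 88 88 73 63 60 38]
t=14: x=[87.9200 87.1600 87.9200 88.0000 86.8000 73.4000 63.5600 58.4800 39.7600] k=[85 88 88 88 88 76 60 62 35]
t=15: x=[85.2400 87.7600 88.0000 88.0000 87.0400 75.6800 61.4400 59.6800 37.1600] k=[81 88 88 88 85 76 66 60 35]
t=16: x=[81.5600 87.4400 88.0000 87.7600 84.5200 75.9200 66.3200 58.4800 37.0000] k=[77 88 88 83 88 77 65 54 42]
t=17: x=[77.8800 87.1200 87.6000 83.8000 86.7200 76.9200 65.0800 53.9200 42.9600] k=[83 88 83 82 87 82 60 53 48]
t=18: x=[83.4000 87.2000 83.3200 82.4800 86.2000 80.6400 61.2000 53.1600 48.4000] k=[83 87 80 81 82 77 65 50 46]
t=19: x=[83.3200 86.1200 80.6400 81.0000 81.5200 76.4400 64.7600 50.8800 46.3200] k=[82 88 78 76 78 74 64 50 50]
t=20: x=[82.4800 86.7200 78.6400 76.3200 77.5200 73.5200 63.6800 51.1200 50.0000] k=[82 88 80 81 77 79 61 48 47]
t=21: x=[82.4800 86.8800 80.7200 80.6000 77.4800 77.4000 61.4000 48.9600 47.0800] k=[87 84 79 85 81 80 62 44 51]
t=22: x=[86.7600 83.8400 79.8800 84.2000 81.2400 78.6400 62.0000 46.0000 50.4400] k=[83 86 84 81 77 79 67 44 55]
t=23: x=[83.2400 85.6000 83.9200 80.9200 77.4800 77.8800 66.1200 46.7200 54.1200] k=[79 82 85 81 74 82 70 46 59]
t=24: x=[79.2400 82.0000 84.4400 80.7600 75.2000 80.4000 69.0400 48.9600 57.9600] k=[79 80 84 83 73 81 68 44 60]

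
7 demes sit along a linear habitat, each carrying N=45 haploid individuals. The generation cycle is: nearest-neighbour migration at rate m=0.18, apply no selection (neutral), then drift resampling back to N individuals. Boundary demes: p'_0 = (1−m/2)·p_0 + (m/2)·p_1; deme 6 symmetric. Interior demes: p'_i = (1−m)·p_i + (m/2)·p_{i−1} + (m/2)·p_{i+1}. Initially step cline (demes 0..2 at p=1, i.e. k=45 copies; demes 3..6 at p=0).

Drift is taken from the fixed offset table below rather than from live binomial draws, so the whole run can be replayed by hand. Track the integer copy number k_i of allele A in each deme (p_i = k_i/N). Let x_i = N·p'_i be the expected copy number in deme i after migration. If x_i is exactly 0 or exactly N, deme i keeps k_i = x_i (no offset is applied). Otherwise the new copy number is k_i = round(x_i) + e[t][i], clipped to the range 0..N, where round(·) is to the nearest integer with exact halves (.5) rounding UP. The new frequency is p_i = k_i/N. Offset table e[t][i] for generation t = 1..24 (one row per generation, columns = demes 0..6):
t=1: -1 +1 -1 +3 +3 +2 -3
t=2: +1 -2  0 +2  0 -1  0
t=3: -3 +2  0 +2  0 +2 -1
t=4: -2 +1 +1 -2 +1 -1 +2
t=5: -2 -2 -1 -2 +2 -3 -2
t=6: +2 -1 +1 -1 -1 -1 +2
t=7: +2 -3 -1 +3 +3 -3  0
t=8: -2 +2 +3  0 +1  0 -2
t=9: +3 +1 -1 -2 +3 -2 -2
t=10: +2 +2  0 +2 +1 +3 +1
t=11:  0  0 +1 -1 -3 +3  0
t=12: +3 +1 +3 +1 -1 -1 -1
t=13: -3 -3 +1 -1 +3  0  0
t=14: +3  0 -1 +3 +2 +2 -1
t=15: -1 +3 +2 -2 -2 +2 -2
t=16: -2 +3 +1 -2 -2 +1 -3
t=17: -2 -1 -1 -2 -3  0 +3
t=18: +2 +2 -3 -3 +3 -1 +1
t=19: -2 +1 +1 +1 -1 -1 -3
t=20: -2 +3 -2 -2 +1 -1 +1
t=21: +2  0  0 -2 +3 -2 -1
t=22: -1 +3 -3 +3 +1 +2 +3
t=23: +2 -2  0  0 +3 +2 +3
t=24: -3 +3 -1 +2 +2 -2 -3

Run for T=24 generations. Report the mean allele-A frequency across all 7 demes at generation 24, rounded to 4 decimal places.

0.5143

t=0: k=[45 45 45 0 0 0 0]
t=1: x=[45.0000 45.0000 40.9500 4.0500 0.0000 0.0000 0.0000] k=[45 45 40 7 0 0 0]
t=2: x=[45.0000 44.5500 37.4800 9.3400 0.6300 0.0000 0.0000] k=[45 43 37 11 1 0 0]
t=3: x=[44.8200 42.6400 35.2000 12.4400 1.8100 0.0900 0.0000] k=[42 45 35 14 2 2 0]
t=4: x=[42.2700 43.8300 34.0100 14.8100 3.0800 1.8200 0.1800] k=[40 45 35 13 4 1 2]
t=5: x=[40.4500 43.6500 33.9200 14.1700 4.5400 1.3600 1.9100] k=[38 42 33 12 7 0 0]
t=6: x=[38.3600 40.8300 31.9200 13.4400 6.8200 0.6300 0.0000] k=[40 40 33 12 6 0 0]
t=7: x=[40.0000 39.3700 31.7400 13.3500 6.0000 0.5400 0.0000] k=[42 36 31 16 9 0 0]
t=8: x=[41.4600 36.0900 30.1000 16.7200 8.8200 0.8100 0.0000] k=[39 38 33 17 10 1 0]
t=9: x=[38.9100 37.6400 32.0100 17.8100 9.8200 1.7200 0.0900] k=[42 39 31 16 13 0 0]
t=10: x=[41.7300 38.5500 30.3700 17.0800 12.1000 1.1700 0.0000] k=[44 41 30 19 13 4 0]
t=11: x=[43.7300 40.2800 30.0000 19.4500 12.7300 4.4500 0.3600] k=[44 40 31 18 10 7 0]
t=12: x=[43.6400 39.5500 30.6400 18.4500 10.4500 6.6400 0.6300] k=[45 41 34 19 9 6 0]
t=13: x=[44.6400 40.7300 33.2800 19.4500 9.6300 5.7300 0.5400] k=[42 38 34 18 13 6 1]
t=14: x=[41.6400 38.0000 32.9200 18.9900 12.8200 6.1800 1.4500] k=[45 38 32 22 15 8 0]
t=15: x=[44.3700 38.0900 31.6400 22.2700 15.0000 7.9100 0.7200] k=[43 41 34 20 13 10 0]
t=16: x=[42.8200 40.5500 33.3700 20.6300 13.3600 9.3700 0.9000] k=[41 44 34 19 11 10 0]
t=17: x=[41.2700 42.8300 33.5500 19.6300 11.6300 9.1900 0.9000] k=[39 42 33 18 9 9 4]
t=18: x=[39.2700 40.9200 32.4600 18.5400 9.8100 8.5500 4.4500] k=[41 43 29 16 13 8 5]
t=19: x=[41.1800 41.5600 29.0900 16.9000 12.8200 8.1800 5.2700] k=[39 43 30 18 12 7 2]
t=20: x=[39.3600 41.4700 30.0900 18.5400 12.0900 7.0000 2.4500] k=[37 44 28 17 13 6 3]
t=21: x=[37.6300 41.9300 28.4500 17.6300 12.7300 6.3600 3.2700] k=[40 42 28 16 16 4 2]
t=22: x=[40.1800 40.5600 28.1800 17.0800 14.9200 4.9000 2.1800] k=[39 44 25 20 16 7 5]
t=23: x=[39.4500 41.8400 26.2600 20.0900 15.5500 7.6300 5.1800] k=[41 40 26 20 19 10 8]
t=24: x=[40.9100 38.8300 26.7200 20.4500 18.2800 10.6300 8.1800] k=[38 42 26 22 20 9 5]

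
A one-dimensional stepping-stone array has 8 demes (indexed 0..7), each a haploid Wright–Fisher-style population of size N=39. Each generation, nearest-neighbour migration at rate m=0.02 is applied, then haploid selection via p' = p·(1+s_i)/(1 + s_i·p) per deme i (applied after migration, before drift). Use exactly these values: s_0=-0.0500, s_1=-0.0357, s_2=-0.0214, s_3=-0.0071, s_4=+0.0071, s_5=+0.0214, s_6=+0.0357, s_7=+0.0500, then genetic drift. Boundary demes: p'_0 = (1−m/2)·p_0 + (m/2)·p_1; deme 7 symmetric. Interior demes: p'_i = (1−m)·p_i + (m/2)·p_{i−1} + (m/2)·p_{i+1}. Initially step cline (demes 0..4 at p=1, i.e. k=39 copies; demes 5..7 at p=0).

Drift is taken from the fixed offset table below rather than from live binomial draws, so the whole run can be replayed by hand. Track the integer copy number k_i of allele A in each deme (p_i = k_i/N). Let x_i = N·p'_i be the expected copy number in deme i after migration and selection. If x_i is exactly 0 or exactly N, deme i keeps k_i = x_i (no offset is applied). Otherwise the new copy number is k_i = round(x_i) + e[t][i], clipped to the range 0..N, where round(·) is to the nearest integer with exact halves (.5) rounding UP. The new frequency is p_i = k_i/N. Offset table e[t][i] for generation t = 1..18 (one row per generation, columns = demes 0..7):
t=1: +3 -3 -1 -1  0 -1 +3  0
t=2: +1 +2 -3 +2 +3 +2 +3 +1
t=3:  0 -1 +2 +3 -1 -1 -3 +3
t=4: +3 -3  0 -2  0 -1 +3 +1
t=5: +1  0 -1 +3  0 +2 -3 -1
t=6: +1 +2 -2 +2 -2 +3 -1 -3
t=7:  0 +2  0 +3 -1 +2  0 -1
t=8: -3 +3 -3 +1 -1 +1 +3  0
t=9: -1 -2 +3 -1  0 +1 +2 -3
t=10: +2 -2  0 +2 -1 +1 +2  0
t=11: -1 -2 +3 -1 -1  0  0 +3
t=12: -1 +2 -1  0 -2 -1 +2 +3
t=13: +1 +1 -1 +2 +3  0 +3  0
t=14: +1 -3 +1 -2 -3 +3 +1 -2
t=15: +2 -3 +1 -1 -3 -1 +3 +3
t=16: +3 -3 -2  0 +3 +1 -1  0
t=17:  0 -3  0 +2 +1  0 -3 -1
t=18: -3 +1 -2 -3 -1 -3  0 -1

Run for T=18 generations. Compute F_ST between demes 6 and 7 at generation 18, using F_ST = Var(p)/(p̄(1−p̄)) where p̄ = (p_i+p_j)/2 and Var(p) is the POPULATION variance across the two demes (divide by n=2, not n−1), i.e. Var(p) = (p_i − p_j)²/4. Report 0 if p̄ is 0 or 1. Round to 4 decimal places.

t=0: k=[39 39 39 39 39 0 0 0]
t=1: x=[39.0000 39.0000 39.0000 39.0000 38.6127 0.3983 0.0000 0.0000] k=[39 39 39 39 39 0 0 0]
t=2: x=[39.0000 39.0000 39.0000 39.0000 38.6127 0.3983 0.0000 0.0000] k=[39 39 39 39 39 2 0 0]
t=3: x=[39.0000 39.0000 39.0000 39.0000 38.6326 2.3972 0.0207 0.0000] k=[39 39 39 39 38 1 0 0]
t=4: x=[39.0000 39.0000 39.0000 38.9899 37.6493 1.3881 0.0104 0.0000] k=[39 39 39 37 38 0 3 0]
t=5: x=[39.0000 39.0000 38.9796 37.0166 37.6195 0.4187 3.0368 0.0315] k=[39 39 38 39 38 2 0 0]
t=6: x=[39.0000 38.9896 37.9991 38.9799 37.6592 2.3870 0.0207 0.0000] k=[39 39 36 39 36 5 0 0]
t=7: x=[39.0000 38.9689 36.0007 38.9396 35.7412 5.3571 0.0518 0.0000] k=[39 39 36 39 35 7 0 0]
t=8: x=[39.0000 38.9689 36.0007 38.9295 34.7867 7.3353 0.0725 0.0000] k=[39 39 33 39 34 8 3 0]
t=9: x=[39.0000 38.9378 33.0112 38.8892 33.8219 8.3481 3.1192 0.0315] k=[39 37 36 38 34 9 5 0]
t=10: x=[38.9789 36.9402 35.9701 37.9326 33.8219 9.3598 5.1446 0.0525] k=[39 35 36 39 33 10 7 0]
t=11: x=[38.9579 34.9191 35.9599 38.9094 32.8667 10.3603 7.1628 0.0735] k=[38 33 39 38 32 10 7 3]
t=12: x=[37.8963 32.9259 38.9285 37.9427 31.8813 10.3502 7.1935 3.1796] k=[37 35 38 38 30 9 9 6]
t=13: x=[36.8795 34.9191 37.9481 37.9125 29.9194 9.3598 9.2146 6.2829] k=[38 36 37 39 33 9 12 6]
t=14: x=[37.9278 35.9287 36.9687 38.9194 32.8567 9.4205 12.2022 6.3139] k=[39 33 38 37 30 12 13 4]
t=15: x=[38.9368 32.9259 37.9175 36.9261 29.9393 12.3681 13.2046 4.2721] k=[39 30 39 36 27 11 16 7]
t=16: x=[38.9053 29.9294 38.8774 35.9198 26.9889 11.3799 16.1911 7.3774] k=[39 27 37 36 30 12 15 7]
t=17: x=[38.8737 26.9190 36.8464 35.9299 29.9293 12.3883 15.2142 7.3671] k=[39 24 37 38 31 12 12 6]
t=18: x=[38.8421 23.9454 36.8362 37.9125 30.9254 12.3681 12.2326 6.3139] k=[36 25 35 35 30 9 12 5]

0.0473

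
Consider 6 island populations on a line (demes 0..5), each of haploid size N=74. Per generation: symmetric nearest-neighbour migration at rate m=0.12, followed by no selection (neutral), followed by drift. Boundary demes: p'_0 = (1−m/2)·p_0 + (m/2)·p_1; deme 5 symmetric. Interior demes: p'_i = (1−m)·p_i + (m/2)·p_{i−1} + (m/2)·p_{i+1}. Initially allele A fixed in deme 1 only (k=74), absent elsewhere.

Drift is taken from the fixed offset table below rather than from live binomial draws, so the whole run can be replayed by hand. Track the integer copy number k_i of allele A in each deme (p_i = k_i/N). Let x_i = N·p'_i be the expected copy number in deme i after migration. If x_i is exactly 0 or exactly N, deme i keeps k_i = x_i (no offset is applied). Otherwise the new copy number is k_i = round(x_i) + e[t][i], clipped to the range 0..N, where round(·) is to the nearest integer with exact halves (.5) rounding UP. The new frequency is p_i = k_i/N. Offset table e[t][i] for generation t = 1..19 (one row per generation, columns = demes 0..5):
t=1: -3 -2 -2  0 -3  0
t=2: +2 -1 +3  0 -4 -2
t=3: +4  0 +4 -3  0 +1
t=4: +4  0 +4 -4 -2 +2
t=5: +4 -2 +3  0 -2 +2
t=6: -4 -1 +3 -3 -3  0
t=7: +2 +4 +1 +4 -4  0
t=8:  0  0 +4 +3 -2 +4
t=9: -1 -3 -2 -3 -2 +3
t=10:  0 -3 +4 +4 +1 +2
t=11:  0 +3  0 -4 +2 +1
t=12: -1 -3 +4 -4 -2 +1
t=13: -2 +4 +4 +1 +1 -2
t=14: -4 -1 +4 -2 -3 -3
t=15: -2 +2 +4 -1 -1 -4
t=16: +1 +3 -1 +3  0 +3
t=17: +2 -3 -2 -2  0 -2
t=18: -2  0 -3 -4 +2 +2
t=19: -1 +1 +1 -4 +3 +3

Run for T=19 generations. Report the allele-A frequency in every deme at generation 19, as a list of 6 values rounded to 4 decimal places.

t=0: k=[0 74 0 0 0 0]
t=1: x=[4.4400 65.1200 4.4400 0.0000 0.0000 0.0000] k=[1 63 2 0 0 0]
t=2: x=[4.7200 55.6200 5.5400 0.1200 0.0000 0.0000] k=[7 55 9 0 0 0]
t=3: x=[9.8800 49.3600 11.2200 0.5400 0.0000 0.0000] k=[14 49 15 0 0 0]
t=4: x=[16.1000 44.8600 16.1400 0.9000 0.0000 0.0000] k=[20 45 20 0 0 0]
t=5: x=[21.5000 42.0000 20.3000 1.2000 0.0000 0.0000] k=[26 40 23 1 0 0]
t=6: x=[26.8400 38.1400 22.7000 2.2600 0.0600 0.0000] k=[23 37 26 0 0 0]
t=7: x=[23.8400 35.5000 25.1000 1.5600 0.0000 0.0000] k=[26 40 26 6 0 0]
t=8: x=[26.8400 38.3200 25.6400 6.8400 0.3600 0.0000] k=[27 38 30 10 0 0]
t=9: x=[27.6600 36.8600 29.2800 10.6000 0.6000 0.0000] k=[27 34 27 8 0 0]
t=10: x=[27.4200 33.1600 26.2800 8.6600 0.4800 0.0000] k=[27 30 30 13 1 0]
t=11: x=[27.1800 29.8200 28.9800 13.3000 1.6600 0.0600] k=[27 33 29 9 4 1]
t=12: x=[27.3600 32.4000 28.0400 9.9000 4.1200 1.1800] k=[26 29 32 6 2 2]
t=13: x=[26.1800 29.0000 30.2600 7.3200 2.2400 2.0000] k=[24 33 34 8 3 0]
t=14: x=[24.5400 32.5200 32.3800 9.2600 3.1200 0.1800] k=[21 32 36 7 0 0]
t=15: x=[21.6600 31.5800 34.0200 8.3200 0.4200 0.0000] k=[20 34 38 7 0 0]
t=16: x=[20.8400 33.4000 35.9000 8.4400 0.4200 0.0000] k=[22 36 35 11 0 0]
t=17: x=[22.8400 35.1000 33.6200 11.7800 0.6600 0.0000] k=[25 32 32 10 1 0]
t=18: x=[25.4200 31.5800 30.6800 10.7800 1.4800 0.0600] k=[23 32 28 7 3 2]
t=19: x=[23.5400 31.2200 26.9800 8.0200 3.1800 2.0600] k=[23 32 28 4 6 5]

[0.3108, 0.4324, 0.3784, 0.0541, 0.0811, 0.0676]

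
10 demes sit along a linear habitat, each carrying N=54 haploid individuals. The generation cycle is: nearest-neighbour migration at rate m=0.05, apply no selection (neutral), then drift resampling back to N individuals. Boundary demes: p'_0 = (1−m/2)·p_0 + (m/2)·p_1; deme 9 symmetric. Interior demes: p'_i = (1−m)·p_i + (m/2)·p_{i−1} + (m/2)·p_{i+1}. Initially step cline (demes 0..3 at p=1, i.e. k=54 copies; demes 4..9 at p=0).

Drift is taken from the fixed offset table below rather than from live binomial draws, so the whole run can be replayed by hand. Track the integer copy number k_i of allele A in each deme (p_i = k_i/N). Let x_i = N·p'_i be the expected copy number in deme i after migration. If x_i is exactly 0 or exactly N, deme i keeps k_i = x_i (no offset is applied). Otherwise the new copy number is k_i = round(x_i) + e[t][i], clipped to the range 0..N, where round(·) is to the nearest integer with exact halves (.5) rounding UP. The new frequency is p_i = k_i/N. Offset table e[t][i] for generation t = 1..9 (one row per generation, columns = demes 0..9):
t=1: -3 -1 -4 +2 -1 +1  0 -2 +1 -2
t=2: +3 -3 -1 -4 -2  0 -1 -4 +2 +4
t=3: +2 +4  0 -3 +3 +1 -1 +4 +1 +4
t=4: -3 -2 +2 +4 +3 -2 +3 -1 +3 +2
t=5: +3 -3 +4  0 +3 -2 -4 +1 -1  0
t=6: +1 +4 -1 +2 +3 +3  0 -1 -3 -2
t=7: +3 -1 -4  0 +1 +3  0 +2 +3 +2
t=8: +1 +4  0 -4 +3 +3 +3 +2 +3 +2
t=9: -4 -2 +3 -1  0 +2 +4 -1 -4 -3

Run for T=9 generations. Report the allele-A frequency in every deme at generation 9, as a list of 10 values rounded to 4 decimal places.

t=0: k=[54 54 54 54 0 0 0 0 0 0]
t=1: x=[54.0000 54.0000 54.0000 52.6500 1.3500 0.0000 0.0000 0.0000 0.0000 0.0000] k=[54 54 54 54 0 0 0 0 0 0]
t=2: x=[54.0000 54.0000 54.0000 52.6500 1.3500 0.0000 0.0000 0.0000 0.0000 0.0000] k=[54 54 54 49 0 0 0 0 0 0]
t=3: x=[54.0000 54.0000 53.8750 47.9000 1.2250 0.0000 0.0000 0.0000 0.0000 0.0000] k=[54 54 54 45 4 0 0 0 0 0]
t=4: x=[54.0000 54.0000 53.7750 44.2000 4.9250 0.1000 0.0000 0.0000 0.0000 0.0000] k=[54 54 54 48 8 0 0 0 0 0]
t=5: x=[54.0000 54.0000 53.8500 47.1500 8.8000 0.2000 0.0000 0.0000 0.0000 0.0000] k=[54 54 54 47 12 0 0 0 0 0]
t=6: x=[54.0000 54.0000 53.8250 46.3000 12.5750 0.3000 0.0000 0.0000 0.0000 0.0000] k=[54 54 53 48 16 3 0 0 0 0]
t=7: x=[54.0000 53.9750 52.9000 47.3250 16.4750 3.2500 0.0750 0.0000 0.0000 0.0000] k=[54 53 49 47 17 6 0 0 0 0]
t=8: x=[53.9750 52.9250 49.0500 46.3000 17.4750 6.1250 0.1500 0.0000 0.0000 0.0000] k=[54 54 49 42 20 9 3 0 0 0]
t=9: x=[54.0000 53.8750 48.9500 41.6250 20.2750 9.1250 3.0750 0.0750 0.0000 0.0000] k=[54 52 52 41 20 11 7 0 0 0]

[1.0000, 0.9630, 0.9630, 0.7593, 0.3704, 0.2037, 0.1296, 0.0000, 0.0000, 0.0000]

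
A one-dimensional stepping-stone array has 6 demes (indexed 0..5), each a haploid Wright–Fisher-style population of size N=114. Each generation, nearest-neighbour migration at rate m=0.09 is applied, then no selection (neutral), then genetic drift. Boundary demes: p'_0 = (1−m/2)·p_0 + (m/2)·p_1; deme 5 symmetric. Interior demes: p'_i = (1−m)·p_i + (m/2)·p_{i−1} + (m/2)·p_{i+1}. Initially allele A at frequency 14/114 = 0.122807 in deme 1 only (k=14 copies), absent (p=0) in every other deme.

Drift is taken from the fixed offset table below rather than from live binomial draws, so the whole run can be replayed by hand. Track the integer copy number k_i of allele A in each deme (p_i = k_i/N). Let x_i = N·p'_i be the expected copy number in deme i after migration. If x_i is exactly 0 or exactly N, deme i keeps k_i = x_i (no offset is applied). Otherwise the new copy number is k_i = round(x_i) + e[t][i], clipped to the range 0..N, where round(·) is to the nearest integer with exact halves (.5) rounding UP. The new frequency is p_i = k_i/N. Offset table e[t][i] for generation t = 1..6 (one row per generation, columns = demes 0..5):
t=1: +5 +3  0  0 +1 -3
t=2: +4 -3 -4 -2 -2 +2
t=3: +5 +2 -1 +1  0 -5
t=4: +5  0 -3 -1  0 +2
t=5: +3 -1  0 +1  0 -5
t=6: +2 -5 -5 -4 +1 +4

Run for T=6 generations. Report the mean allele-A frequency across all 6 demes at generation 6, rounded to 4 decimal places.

t=0: k=[0 14 0 0 0 0]
t=1: x=[0.6300 12.7400 0.6300 0.0000 0.0000 0.0000] k=[6 16 1 0 0 0]
t=2: x=[6.4500 14.8750 1.6300 0.0450 0.0000 0.0000] k=[10 12 0 0 0 0]
t=3: x=[10.0900 11.3700 0.5400 0.0000 0.0000 0.0000] k=[15 13 0 0 0 0]
t=4: x=[14.9100 12.5050 0.5850 0.0000 0.0000 0.0000] k=[20 13 0 0 0 0]
t=5: x=[19.6850 12.7300 0.5850 0.0000 0.0000 0.0000] k=[23 12 1 0 0 0]
t=6: x=[22.5050 12.0000 1.4500 0.0450 0.0000 0.0000] k=[25 7 0 0 0 0]

0.0468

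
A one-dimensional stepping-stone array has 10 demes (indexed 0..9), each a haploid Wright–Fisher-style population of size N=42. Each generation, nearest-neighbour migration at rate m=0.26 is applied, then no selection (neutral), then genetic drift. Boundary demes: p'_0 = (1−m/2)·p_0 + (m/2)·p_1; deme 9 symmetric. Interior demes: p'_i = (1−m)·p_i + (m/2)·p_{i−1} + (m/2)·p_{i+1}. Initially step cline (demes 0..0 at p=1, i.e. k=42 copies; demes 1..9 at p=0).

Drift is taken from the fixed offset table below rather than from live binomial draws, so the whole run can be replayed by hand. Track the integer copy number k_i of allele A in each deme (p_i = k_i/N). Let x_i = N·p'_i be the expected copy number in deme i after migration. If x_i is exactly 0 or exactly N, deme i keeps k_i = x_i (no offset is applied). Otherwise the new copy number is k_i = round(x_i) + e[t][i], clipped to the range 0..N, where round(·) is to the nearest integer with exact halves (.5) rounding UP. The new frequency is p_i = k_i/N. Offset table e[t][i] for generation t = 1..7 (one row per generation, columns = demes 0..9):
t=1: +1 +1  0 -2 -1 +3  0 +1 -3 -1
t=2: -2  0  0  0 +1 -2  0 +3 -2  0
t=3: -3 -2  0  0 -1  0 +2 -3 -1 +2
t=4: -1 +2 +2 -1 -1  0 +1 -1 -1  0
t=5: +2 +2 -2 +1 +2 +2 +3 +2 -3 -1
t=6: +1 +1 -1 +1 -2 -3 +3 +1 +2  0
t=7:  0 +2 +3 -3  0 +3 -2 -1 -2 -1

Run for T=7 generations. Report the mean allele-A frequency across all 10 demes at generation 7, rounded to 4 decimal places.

t=0: k=[42 0 0 0 0 0 0 0 0 0]
t=1: x=[36.5400 5.4600 0.0000 0.0000 0.0000 0.0000 0.0000 0.0000 0.0000 0.0000] k=[38 6 0 0 0 0 0 0 0 0]
t=2: x=[33.8400 9.3800 0.7800 0.0000 0.0000 0.0000 0.0000 0.0000 0.0000 0.0000] k=[32 9 1 0 0 0 0 0 0 0]
t=3: x=[29.0100 10.9500 1.9100 0.1300 0.0000 0.0000 0.0000 0.0000 0.0000 0.0000] k=[26 9 2 0 0 0 0 0 0 0]
t=4: x=[23.7900 10.3000 2.6500 0.2600 0.0000 0.0000 0.0000 0.0000 0.0000 0.0000] k=[23 12 5 0 0 0 0 0 0 0]
t=5: x=[21.5700 12.5200 5.2600 0.6500 0.0000 0.0000 0.0000 0.0000 0.0000 0.0000] k=[24 15 3 2 0 0 0 0 0 0]
t=6: x=[22.8300 14.6100 4.4300 1.8700 0.2600 0.0000 0.0000 0.0000 0.0000 0.0000] k=[24 16 3 3 0 0 0 0 0 0]
t=7: x=[22.9600 15.3500 4.6900 2.6100 0.3900 0.0000 0.0000 0.0000 0.0000 0.0000] k=[23 17 8 0 0 0 0 0 0 0]

0.1143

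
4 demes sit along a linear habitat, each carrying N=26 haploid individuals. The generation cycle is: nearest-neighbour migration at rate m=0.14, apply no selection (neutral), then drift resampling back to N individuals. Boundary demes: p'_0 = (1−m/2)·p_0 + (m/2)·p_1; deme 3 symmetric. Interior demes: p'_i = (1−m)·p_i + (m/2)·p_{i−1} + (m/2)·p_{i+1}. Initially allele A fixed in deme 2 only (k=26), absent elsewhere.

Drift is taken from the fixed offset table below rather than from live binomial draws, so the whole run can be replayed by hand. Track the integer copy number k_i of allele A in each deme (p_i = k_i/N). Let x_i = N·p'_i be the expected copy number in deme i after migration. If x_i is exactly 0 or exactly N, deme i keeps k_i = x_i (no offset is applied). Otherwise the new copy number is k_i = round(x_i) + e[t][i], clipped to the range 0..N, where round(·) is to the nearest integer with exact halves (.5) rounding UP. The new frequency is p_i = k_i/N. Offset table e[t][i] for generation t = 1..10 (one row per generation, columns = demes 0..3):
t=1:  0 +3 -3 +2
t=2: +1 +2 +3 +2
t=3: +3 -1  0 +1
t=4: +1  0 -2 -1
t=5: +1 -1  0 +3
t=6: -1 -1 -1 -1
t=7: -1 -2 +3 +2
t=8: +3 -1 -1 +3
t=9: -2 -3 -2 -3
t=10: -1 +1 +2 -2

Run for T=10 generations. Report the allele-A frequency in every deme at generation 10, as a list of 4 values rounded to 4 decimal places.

[0.1538, 0.1538, 0.5000, 0.4231]

t=0: k=[0 0 26 0]
t=1: x=[0.0000 1.8200 22.3600 1.8200] k=[0 5 19 4]
t=2: x=[0.3500 5.6300 16.9700 5.0500] k=[1 8 20 7]
t=3: x=[1.4900 8.3500 18.2500 7.9100] k=[4 7 18 9]
t=4: x=[4.2100 7.5600 16.6000 9.6300] k=[5 8 15 9]
t=5: x=[5.2100 8.2800 14.0900 9.4200] k=[6 7 14 12]
t=6: x=[6.0700 7.4200 13.3700 12.1400] k=[5 6 12 11]
t=7: x=[5.0700 6.3500 11.5100 11.0700] k=[4 4 15 13]
t=8: x=[4.0000 4.7700 14.0900 13.1400] k=[7 4 13 16]
t=9: x=[6.7900 4.8400 12.5800 15.7900] k=[5 2 11 13]
t=10: x=[4.7900 2.8400 10.5100 12.8600] k=[4 4 13 11]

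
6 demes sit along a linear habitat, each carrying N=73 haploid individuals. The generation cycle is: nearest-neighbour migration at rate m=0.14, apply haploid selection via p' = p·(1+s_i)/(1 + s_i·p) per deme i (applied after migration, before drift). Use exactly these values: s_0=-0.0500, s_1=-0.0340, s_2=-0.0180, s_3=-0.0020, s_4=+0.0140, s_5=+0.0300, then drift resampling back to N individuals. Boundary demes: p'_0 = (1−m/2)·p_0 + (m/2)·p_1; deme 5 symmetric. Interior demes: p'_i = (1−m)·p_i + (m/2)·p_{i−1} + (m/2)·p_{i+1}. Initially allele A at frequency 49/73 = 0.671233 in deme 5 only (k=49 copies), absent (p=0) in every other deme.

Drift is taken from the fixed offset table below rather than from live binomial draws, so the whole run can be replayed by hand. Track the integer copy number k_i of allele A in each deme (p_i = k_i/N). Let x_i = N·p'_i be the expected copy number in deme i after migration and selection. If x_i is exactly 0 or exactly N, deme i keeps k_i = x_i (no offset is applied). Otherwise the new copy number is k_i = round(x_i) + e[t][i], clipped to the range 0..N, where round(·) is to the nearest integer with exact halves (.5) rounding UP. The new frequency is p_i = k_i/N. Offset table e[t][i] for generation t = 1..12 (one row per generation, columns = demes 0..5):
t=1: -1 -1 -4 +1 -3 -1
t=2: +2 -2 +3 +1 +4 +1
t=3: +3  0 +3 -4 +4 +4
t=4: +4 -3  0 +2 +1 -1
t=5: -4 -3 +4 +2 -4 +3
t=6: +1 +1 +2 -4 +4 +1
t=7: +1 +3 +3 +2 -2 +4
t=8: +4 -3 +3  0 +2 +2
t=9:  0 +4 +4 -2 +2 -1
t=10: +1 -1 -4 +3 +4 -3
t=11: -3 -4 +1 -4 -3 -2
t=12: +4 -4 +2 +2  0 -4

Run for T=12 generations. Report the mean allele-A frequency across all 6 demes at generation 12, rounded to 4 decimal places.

t=0: k=[0 0 0 0 0 49]
t=1: x=[0.0000 0.0000 0.0000 0.0000 3.4757 46.0742] k=[0 0 0 0 0 45]
t=2: x=[0.0000 0.0000 0.0000 0.0000 3.1922 42.3767] k=[0 0 0 0 7 43]
t=3: x=[0.0000 0.0000 0.0000 0.4890 9.1406 41.0121] k=[0 0 0 0 13 45]
t=4: x=[0.0000 0.0000 0.0000 0.9082 14.4908 43.2822] k=[0 0 0 3 15 42]
t=5: x=[0.0000 0.0000 0.2062 3.6231 16.2248 40.6434] k=[0 0 4 6 12 44]
t=6: x=[0.0000 0.2705 3.7941 6.2685 13.9764 42.2871] k=[0 1 6 2 18 43]
t=7: x=[0.0665 1.2372 5.2803 3.3935 18.8236 41.7793] k=[1 4 8 5 17 46]
t=8: x=[1.1505 3.9391 7.3885 6.0389 18.3805 44.4853] k=[5 1 10 6 20 46]
t=9: x=[4.4985 1.8467 8.9464 7.2469 21.0476 44.6939] k=[4 6 13 5 23 44]
t=10: x=[3.9442 6.1523 11.7696 6.8076 23.4306 43.0534] k=[5 5 8 10 27 40]
t=11: x=[4.7663 5.0451 7.8025 11.0312 26.9559 39.6261] k=[2 1 9 7 24 38]
t=12: x=[1.8359 1.5758 8.1673 8.3152 24.0135 37.5592] k=[6 0 10 10 24 34]

0.1918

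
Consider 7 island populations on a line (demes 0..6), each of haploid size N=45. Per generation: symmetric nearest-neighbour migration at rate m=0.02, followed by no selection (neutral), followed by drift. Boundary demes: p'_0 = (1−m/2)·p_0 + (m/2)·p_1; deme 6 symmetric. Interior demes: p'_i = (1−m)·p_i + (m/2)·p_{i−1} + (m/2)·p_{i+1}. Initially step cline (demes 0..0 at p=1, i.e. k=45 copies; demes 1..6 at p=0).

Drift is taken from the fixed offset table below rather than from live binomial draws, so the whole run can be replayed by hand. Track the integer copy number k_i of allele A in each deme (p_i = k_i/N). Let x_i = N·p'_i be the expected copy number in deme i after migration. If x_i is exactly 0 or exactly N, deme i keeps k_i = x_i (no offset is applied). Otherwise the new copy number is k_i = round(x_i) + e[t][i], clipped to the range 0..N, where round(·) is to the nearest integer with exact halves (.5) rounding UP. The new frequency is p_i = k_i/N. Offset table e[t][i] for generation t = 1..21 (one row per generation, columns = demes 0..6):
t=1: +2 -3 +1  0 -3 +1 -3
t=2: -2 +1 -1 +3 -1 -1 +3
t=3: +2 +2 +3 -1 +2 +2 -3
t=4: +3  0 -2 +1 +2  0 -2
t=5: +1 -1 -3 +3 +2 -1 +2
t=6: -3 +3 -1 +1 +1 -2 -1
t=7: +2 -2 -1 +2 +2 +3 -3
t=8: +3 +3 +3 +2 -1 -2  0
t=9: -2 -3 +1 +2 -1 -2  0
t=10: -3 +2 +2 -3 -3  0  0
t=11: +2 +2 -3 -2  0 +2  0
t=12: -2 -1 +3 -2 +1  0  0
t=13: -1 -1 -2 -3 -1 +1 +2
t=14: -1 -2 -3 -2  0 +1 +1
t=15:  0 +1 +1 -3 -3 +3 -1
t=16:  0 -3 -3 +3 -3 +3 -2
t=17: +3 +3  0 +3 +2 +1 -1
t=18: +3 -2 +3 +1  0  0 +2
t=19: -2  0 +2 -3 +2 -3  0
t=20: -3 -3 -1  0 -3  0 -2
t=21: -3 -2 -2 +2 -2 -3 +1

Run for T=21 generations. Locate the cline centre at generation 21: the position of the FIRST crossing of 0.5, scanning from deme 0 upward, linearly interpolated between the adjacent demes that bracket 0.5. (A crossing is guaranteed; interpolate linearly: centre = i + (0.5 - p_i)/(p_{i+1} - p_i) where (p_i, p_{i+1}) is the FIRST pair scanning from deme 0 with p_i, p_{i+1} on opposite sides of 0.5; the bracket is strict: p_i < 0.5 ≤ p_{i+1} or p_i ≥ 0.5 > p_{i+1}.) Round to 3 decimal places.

t=0: k=[45 0 0 0 0 0 0]
t=1: x=[44.5500 0.4500 0.0000 0.0000 0.0000 0.0000 0.0000] k=[45 0 0 0 0 0 0]
t=2: x=[44.5500 0.4500 0.0000 0.0000 0.0000 0.0000 0.0000] k=[43 1 0 0 0 0 0]
t=3: x=[42.5800 1.4100 0.0100 0.0000 0.0000 0.0000 0.0000] k=[45 3 3 0 0 0 0]
t=4: x=[44.5800 3.4200 2.9700 0.0300 0.0000 0.0000 0.0000] k=[45 3 1 1 0 0 0]
t=5: x=[44.5800 3.4000 1.0200 0.9900 0.0100 0.0000 0.0000] k=[45 2 0 4 2 0 0]
t=6: x=[44.5700 2.4100 0.0600 3.9400 2.0000 0.0200 0.0000] k=[42 5 0 5 3 0 0]
t=7: x=[41.6300 5.3200 0.1000 4.9300 2.9900 0.0300 0.0000] k=[44 3 0 7 5 3 0]
t=8: x=[43.5900 3.3800 0.1000 6.9100 5.0000 2.9900 0.0300] k=[45 6 3 9 4 1 0]
t=9: x=[44.6100 6.3600 3.0900 8.8900 4.0200 1.0200 0.0100] k=[43 3 4 11 3 0 0]
t=10: x=[42.6000 3.4100 4.0600 10.8500 3.0500 0.0300 0.0000] k=[40 5 6 8 0 0 0]
t=11: x=[39.6500 5.3600 6.0100 7.9000 0.0800 0.0000 0.0000] k=[42 7 3 6 0 0 0]
t=12: x=[41.6500 7.3100 3.0700 5.9100 0.0600 0.0000 0.0000] k=[40 6 6 4 1 0 0]
t=13: x=[39.6600 6.3400 5.9800 3.9900 1.0200 0.0100 0.0000] k=[39 5 4 1 0 1 0]
t=14: x=[38.6600 5.3300 3.9800 1.0200 0.0200 0.9800 0.0100] k=[38 3 1 0 0 2 1]
t=15: x=[37.6500 3.3300 1.0100 0.0100 0.0200 1.9700 1.0100] k=[38 4 2 0 0 5 0]
t=16: x=[37.6600 4.3200 2.0000 0.0200 0.0500 4.9000 0.0500] k=[38 1 0 3 0 8 0]
t=17: x=[37.6300 1.3600 0.0400 2.9400 0.1100 7.8400 0.0800] k=[41 4 0 6 2 9 0]
t=18: x=[40.6300 4.3300 0.1000 5.9000 2.1100 8.8400 0.0900] k=[44 2 3 7 2 9 2]
t=19: x=[43.5800 2.4300 3.0300 6.9100 2.1200 8.8600 2.0700] k=[42 2 5 4 4 6 2]
t=20: x=[41.6000 2.4300 4.9600 4.0100 4.0200 5.9400 2.0400] k=[39 0 4 4 1 6 0]
t=21: x=[38.6100 0.4300 3.9600 3.9700 1.0800 5.8900 0.0600] k=[36 0 2 6 0 3 1]

0.375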